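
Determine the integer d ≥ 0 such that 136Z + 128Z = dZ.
(136, 128) = (8); d = 8

In the PID Z, (a, b) is generated by gcd(a, b). Compute gcd(136, 128) with the extended Euclidean algorithm, tracking rows (r, s, t) with s·136 + t·128 = r:
  row A: (136, 1, 0)   [1·136 + 0·128 = 136]
  row B: (128, 0, 1)   [0·136 + 1·128 = 128]
  136 = 1·128 + 8   → row C = row A − 1·row B = (8, 1, −1)   [check: 1·136 − 1·128 = 8]
  128 = 16·8 + 0   → remainder 0, stop. gcd = 8 (last nonzero row C).
So gcd(136, 128) = 8, with Bézout identity 1·136 − 1·128 = 8. Containment (⊇): the Bézout identity exhibits 8 as an element of (136, 128), giving (8) ⊆ (136, 128). Containment (⊆): since 8 | 136 and 8 | 128 (136 = 8·17, 128 = 8·16), every Z-linear combination of 136 and 128 is divisible by 8, so (136, 128) ⊆ (8). Therefore (136, 128) = (8), d = 8.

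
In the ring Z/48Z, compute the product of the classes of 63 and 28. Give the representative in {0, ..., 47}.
Reduce the factors first: 63 ≡ 15 (mod 48), so 63 · 28 ≡ 15 · 28 (mod 48). 15 · 28 = 420. Dividing by 48: 420 = 8·48 + 36. So (63 · 28) mod 48 = 36.

Final answer: 36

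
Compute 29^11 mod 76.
Use repeated squaring. Binary(11) = 1011. Walk through the bits of the exponent 11 left-to-right: at each bit after the leading one, square the running value, then multiply by 29 if the bit is 1 (always reducing mod 76):
  bit 1 = 1 (leading): start with 29.
  bit 2 = 0: square 29^2 = 841 ≡ 5 (mod 76).
  bit 3 = 1: square 5^2 = 25; bit is 1, so multiply 25·29 = 725 ≡ 41 (mod 76).
  bit 4 = 1: square 41^2 = 1681 ≡ 9; bit is 1, so multiply 9·29 = 261 ≡ 33 (mod 76).
Final value: 29^11 ≡ 33 (mod 76).

Final answer: 33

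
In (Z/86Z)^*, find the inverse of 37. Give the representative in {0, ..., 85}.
Apply the extended Euclidean algorithm to (86, 37), tracking rows (r, s, t) with s·86 + t·37 = r. Each division r_prev = q·r_cur + r_new produces the new row as (previous row) − q·(current row):
  row A: (86, 1, 0)   [1·86 + 0·37 = 86]
  row B: (37, 0, 1)   [0·86 + 1·37 = 37]
  86 = 2·37 + 12   → row C = row A − 2·row B = (12, 1, −2)   [check: 1·86 − 2·37 = 12]
  37 = 3·12 + 1   → row D = row B − 3·row C = (1, −3, 7)   [check: −3·86 + 7·37 = 1]
  12 = 12·1 + 0   → remainder 0, stop. gcd = 1 (last nonzero row D).
The gcd is 1, so 37 is invertible mod 86. The last nonzero row gives −3·86 + 7·37 = 1, so t = 7. So 37^(−1) ≡ 7 (mod 86). Verify: 37 · 7 = 259 ≡ 1 (mod 86). ✓

Final answer: 37^(−1) ≡ 7 (mod 86)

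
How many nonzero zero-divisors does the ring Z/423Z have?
Z/423Z has 146 nonzero zero-divisors

In Z/423Z each nonzero element is either a unit (gcd with 423 is 1) or a zero-divisor (gcd > 1). The number of units is φ(423): factorise 423 = 3^2 · 47, so φ(423) = (3^2 − 3^1) · (47 − 1) = 6 · 46 = 276. The nonzero elements number 423 − 1 = 422. Hence the nonzero zero-divisors number 422 − 276 = 146.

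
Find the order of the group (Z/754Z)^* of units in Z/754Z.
|(Z/754Z)^*| = 336

(Z/754Z)^* consists of the classes a with gcd(a, 754) = 1, so its order is φ(754). φ is multiplicative, with φ(p^e) = p^e − p^(e−1). Factorise 754 = 2 · 13 · 29. Then
  φ(754) = (2 − 1) · (13 − 1) · (29 − 1) = 1 · 12 · 28 = 336.
Thus |(Z/754Z)^*| = 336.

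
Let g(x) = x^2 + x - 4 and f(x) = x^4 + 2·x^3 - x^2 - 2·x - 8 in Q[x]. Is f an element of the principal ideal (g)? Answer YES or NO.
In Q[x] the ideal (g) consists of all multiples of g, so f ∈ (g) iff g | f, i.e. iff the remainder of f on division by g is 0. Divide f by g (g is monic, so eliminate the leading term of the running remainder at each step):
  leading term x^4: subtract (x^2)·g(x) = x^4 + x^3 - 4·x^2, leaving x^3 + 3·x^2 - 2·x - 8
  leading term x^3: subtract (x)·g(x) = x^3 + x^2 - 4·x, leaving 2·x^2 + 2·x - 8
  leading term 2·x^2: subtract (2)·g(x) = 2·x^2 + 2·x - 8, leaving 0
The remainder is 0, so f(x) = g(x) · h(x) with h(x) = x^2 + x + 2. Hence g | f, i.e. f ∈ (g).

Final answer: YES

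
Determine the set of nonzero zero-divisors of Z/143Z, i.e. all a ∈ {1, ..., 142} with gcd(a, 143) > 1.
nonzero zero-divisors of Z/143Z = {11, 13, 22, 26, 33, 39, 44, 52, 55, 65, 66, 77, 78, 88, 91, 99, 104, 110, 117, 121, 130, 132}

An element a ∈ Z/143Z (with a ≠ 0) is a zero-divisor iff gcd(a, 143) > 1 (because a is a unit precisely when gcd(a, n) = 1, and in Z/nZ every nonzero, non-unit element is a zero-divisor). Scan a = 1, ..., 142 and keep those with gcd(a, 143) > 1:
  gcd(11, 143) = 11, gcd(13, 143) = 13, gcd(22, 143) = 11, gcd(26, 143) = 13, gcd(33, 143) = 11, gcd(39, 143) = 13, gcd(44, 143) = 11, gcd(52, 143) = 13, gcd(55, 143) = 11, gcd(65, 143) = 13, gcd(66, 143) = 11, gcd(77, 143) = 11, gcd(78, 143) = 13, gcd(88, 143) = 11, gcd(91, 143) = 13, gcd(99, 143) = 11, gcd(104, 143) = 13, gcd(110, 143) = 11, gcd(117, 143) = 13, gcd(121, 143) = 11, gcd(130, 143) = 13, gcd(132, 143) = 11.
All other a ∈ {1, ..., 142} have gcd(a, 143) = 1 and are units. So the nonzero zero-divisors are exactly the 22 values of a appearing in this scan.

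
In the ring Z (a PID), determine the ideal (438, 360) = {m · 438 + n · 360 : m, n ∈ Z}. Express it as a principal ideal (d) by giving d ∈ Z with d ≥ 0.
In the PID Z, (a, b) is generated by gcd(a, b). Compute gcd(438, 360) with the extended Euclidean algorithm, tracking rows (r, s, t) with s·438 + t·360 = r:
  row A: (438, 1, 0)   [1·438 + 0·360 = 438]
  row B: (360, 0, 1)   [0·438 + 1·360 = 360]
  438 = 1·360 + 78   → row C = row A − 1·row B = (78, 1, −1)   [check: 1·438 − 1·360 = 78]
  360 = 4·78 + 48   → row D = row B − 4·row C = (48, −4, 5)   [check: −4·438 + 5·360 = 48]
  78 = 1·48 + 30   → row E = row C − 1·row D = (30, 5, −6)   [check: 5·438 − 6·360 = 30]
  48 = 1·30 + 18   → row F = row D − 1·row E = (18, −9, 11)   [check: −9·438 + 11·360 = 18]
  30 = 1·18 + 12   → row G = row E − 1·row F = (12, 14, −17)   [check: 14·438 − 17·360 = 12]
  18 = 1·12 + 6   → row H = row F − 1·row G = (6, −23, 28)   [check: −23·438 + 28·360 = 6]
  12 = 2·6 + 0   → remainder 0, stop. gcd = 6 (last nonzero row H).
So gcd(438, 360) = 6, with Bézout identity −23·438 + 28·360 = 6. Containment (⊇): the Bézout identity exhibits 6 as an element of (438, 360), giving (6) ⊆ (438, 360). Containment (⊆): since 6 | 438 and 6 | 360 (438 = 6·73, 360 = 6·60), every Z-linear combination of 438 and 360 is divisible by 6, so (438, 360) ⊆ (6). Therefore (438, 360) = (6), d = 6.

Final answer: (438, 360) = (6); d = 6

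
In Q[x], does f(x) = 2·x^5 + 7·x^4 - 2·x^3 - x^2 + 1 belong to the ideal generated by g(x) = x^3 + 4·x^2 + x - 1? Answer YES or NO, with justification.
In Q[x] the ideal (g) consists of all multiples of g, so f ∈ (g) iff g | f, i.e. iff the remainder of f on division by g is 0. Divide f by g (g is monic, so eliminate the leading term of the running remainder at each step):
  leading term 2·x^5: subtract (2·x^2)·g(x) = 2·x^5 + 8·x^4 + 2·x^3 - 2·x^2, leaving -x^4 - 4·x^3 + x^2 + 1
  leading term -x^4: subtract (-x)·g(x) = -x^4 - 4·x^3 - x^2 + x, leaving 2·x^2 - x + 1
The remainder r(x) = 2·x^2 - x + 1 ≠ 0 (and deg r < deg g), so g ∤ f, i.e. f ∉ (g).

Final answer: NO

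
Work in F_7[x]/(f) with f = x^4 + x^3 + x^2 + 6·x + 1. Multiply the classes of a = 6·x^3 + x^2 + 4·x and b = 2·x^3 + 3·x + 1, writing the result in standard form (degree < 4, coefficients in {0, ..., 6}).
a · b ≡ 2·x^2 + 3·x + 4 (mod f(x))

Multiply as integer polynomials: a · b = 12·x^6 + 2·x^5 + 26·x^4 + 9·x^3 + 13·x^2 + 4·x. Reducing coefficients mod 7: a · b ≡ 5·x^6 + 2·x^5 + 5·x^4 + 2·x^3 + 6·x^2 + 4·x. Now divide by f(x) = x^4 + x^3 + x^2 + 6·x + 1 in F_7[x], eliminating the leading term at each step:
  leading term 5·x^6: subtract (5·x^2)·f(x) = 5·x^6 + 5·x^5 + 5·x^4 + 2·x^3 + 5·x^2, leaving 4·x^5 + x^2 + 4·x (coefficients mod 7)
  leading term 4·x^5: subtract (4·x)·f(x) = 4·x^5 + 4·x^4 + 4·x^3 + 3·x^2 + 4·x, leaving 3·x^4 + 3·x^3 + 5·x^2 (coefficients mod 7)
  leading term 3·x^4: subtract (3)·f(x) = 3·x^4 + 3·x^3 + 3·x^2 + 4·x + 3, leaving 2·x^2 + 3·x + 4 (coefficients mod 7)
The degree is now < 4, so this is the remainder. Hence a · b ≡ 2·x^2 + 3·x + 4 in F_7[x]/(f).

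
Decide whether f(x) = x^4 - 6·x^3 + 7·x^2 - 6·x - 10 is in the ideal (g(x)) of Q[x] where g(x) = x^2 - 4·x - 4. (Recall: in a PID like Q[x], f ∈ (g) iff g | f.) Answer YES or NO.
In Q[x] the ideal (g) consists of all multiples of g, so f ∈ (g) iff g | f, i.e. iff the remainder of f on division by g is 0. Divide f by g (g is monic, so eliminate the leading term of the running remainder at each step):
  leading term x^4: subtract (x^2)·g(x) = x^4 - 4·x^3 - 4·x^2, leaving -2·x^3 + 11·x^2 - 6·x - 10
  leading term -2·x^3: subtract (-2·x)·g(x) = -2·x^3 + 8·x^2 + 8·x, leaving 3·x^2 - 14·x - 10
  leading term 3·x^2: subtract (3)·g(x) = 3·x^2 - 12·x - 12, leaving 2 - 2·x
The remainder r(x) = 2 - 2·x ≠ 0 (and deg r < deg g), so g ∤ f, i.e. f ∉ (g).

Final answer: NO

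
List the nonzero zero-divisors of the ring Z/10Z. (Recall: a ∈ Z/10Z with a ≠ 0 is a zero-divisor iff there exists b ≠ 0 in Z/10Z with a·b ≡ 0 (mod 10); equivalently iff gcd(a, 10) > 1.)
nonzero zero-divisors of Z/10Z = {2, 4, 5, 6, 8}

An element a ∈ Z/10Z (with a ≠ 0) is a zero-divisor iff gcd(a, 10) > 1 (because a is a unit precisely when gcd(a, n) = 1, and in Z/nZ every nonzero, non-unit element is a zero-divisor). Scan a = 1, ..., 9 and keep those with gcd(a, 10) > 1:
  gcd(2, 10) = 2, gcd(4, 10) = 2, gcd(5, 10) = 5, gcd(6, 10) = 2, gcd(8, 10) = 2.
All other a ∈ {1, ..., 9} have gcd(a, 10) = 1 and are units. So the nonzero zero-divisors are exactly the 5 values of a appearing in this scan.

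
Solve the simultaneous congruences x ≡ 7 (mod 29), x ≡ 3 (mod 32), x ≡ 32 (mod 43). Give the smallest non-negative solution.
The moduli 29, 32, 43 are pairwise coprime, so by the CRT there is a unique solution mod 29·32·43 = 39904.
Solve by successive substitution. Start with x ≡ 7 (mod 29).
  Combine with x ≡ 3 (mod 32): write x = 7 + 29·t and require 7 + 29·t ≡ 3 (mod 32), i.e. 29·t ≡ 3 − 7 ≡ 28 (mod 32). Since 29^(−1) ≡ 21 (mod 32), t ≡ 21·28 ≡ 12 (mod 32). So x ≡ 7 + 29·12 = 355 (mod 928).
  Combine with x ≡ 32 (mod 43): write x = 355 + 928·t and require 355 + 928·t ≡ 32 (mod 43), i.e. 928·t ≡ 32 − 355 ≡ 21 (mod 43). Since 928^(−1) ≡ 31 (mod 43) (928 ≡ 25 (mod 43)), t ≡ 31·21 ≡ 6 (mod 43). So x ≡ 355 + 928·6 = 5923 (mod 39904).
Unique solution in [0, 39904): x = 5923.

Final answer: x ≡ 5923 (mod 39904); the representative in [0, 39904) is 5923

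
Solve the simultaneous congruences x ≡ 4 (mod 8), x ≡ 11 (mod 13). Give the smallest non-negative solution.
The moduli 8, 13 are pairwise coprime, so by the CRT there is a unique solution mod 8·13 = 104.
Solve by successive substitution. Start with x ≡ 4 (mod 8).
  Combine with x ≡ 11 (mod 13): write x = 4 + 8·t and require 4 + 8·t ≡ 11 (mod 13), i.e. 8·t ≡ 11 − 4 ≡ 7 (mod 13). Since 8^(−1) ≡ 5 (mod 13), t ≡ 5·7 ≡ 9 (mod 13). So x ≡ 4 + 8·9 = 76 (mod 104).
Unique solution in [0, 104): x = 76.

Final answer: x ≡ 76 (mod 104); the representative in [0, 104) is 76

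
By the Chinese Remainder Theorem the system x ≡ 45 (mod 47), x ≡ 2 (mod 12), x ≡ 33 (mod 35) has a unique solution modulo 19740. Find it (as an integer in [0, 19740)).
x ≡ 6578 (mod 19740); the representative in [0, 19740) is 6578

The moduli 47, 12, 35 are pairwise coprime, so by the CRT there is a unique solution mod 47·12·35 = 19740.
Solve by successive substitution. Start with x ≡ 45 (mod 47).
  Combine with x ≡ 2 (mod 12): write x = 45 + 47·t and require 45 + 47·t ≡ 2 (mod 12), i.e. 47·t ≡ 2 − 45 ≡ 5 (mod 12). Since 47^(−1) ≡ 11 (mod 12) (47 ≡ 11 (mod 12)), t ≡ 11·5 ≡ 7 (mod 12). So x ≡ 45 + 47·7 = 374 (mod 564).
  Combine with x ≡ 33 (mod 35): write x = 374 + 564·t and require 374 + 564·t ≡ 33 (mod 35), i.e. 564·t ≡ 33 − 374 ≡ 9 (mod 35). Since 564^(−1) ≡ 9 (mod 35) (564 ≡ 4 (mod 35)), t ≡ 9·9 ≡ 11 (mod 35). So x ≡ 374 + 564·11 = 6578 (mod 19740).
Unique solution in [0, 19740): x = 6578.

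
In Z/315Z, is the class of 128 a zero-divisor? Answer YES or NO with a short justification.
NO

gcd(128, 315) = 1, so 128 is a unit in Z/315Z (it has a multiplicative inverse). A unit cannot be a zero-divisor: if 128·b ≡ 0 then multiplying both sides by 128^(−1) gives b ≡ 0. So 128 is not a zero-divisor.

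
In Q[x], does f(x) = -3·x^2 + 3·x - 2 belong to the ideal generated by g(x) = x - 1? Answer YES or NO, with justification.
NO

In Q[x] the ideal (g) consists of all multiples of g, so f ∈ (g) iff g | f, i.e. iff the remainder of f on division by g is 0. Divide f by g (g is monic, so eliminate the leading term of the running remainder at each step):
  leading term -3·x^2: subtract (-3·x)·g(x) = -3·x^2 + 3·x, leaving -2
The remainder r(x) = -2 ≠ 0 (and deg r < deg g), so g ∤ f, i.e. f ∉ (g).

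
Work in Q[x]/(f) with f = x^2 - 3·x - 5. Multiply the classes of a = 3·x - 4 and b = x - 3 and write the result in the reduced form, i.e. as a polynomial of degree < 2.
a · b ≡ 27 - 4·x (mod f(x))

First multiply in Q[x] without reducing: a · b = 3·x^2 - 13·x + 12. Now divide by f(x) = x^2 - 3·x - 5, eliminating the leading term at each step:
  leading term 3·x^2: subtract (3)·f(x) = 3·x^2 - 9·x - 15, leaving 27 - 4·x
The degree is now < 2, so this is the remainder. Hence a · b ≡ 27 - 4·x in Q[x]/(f).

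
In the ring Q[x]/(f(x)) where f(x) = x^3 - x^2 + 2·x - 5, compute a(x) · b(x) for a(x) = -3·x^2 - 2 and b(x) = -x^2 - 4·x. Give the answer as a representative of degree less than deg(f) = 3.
First multiply in Q[x] without reducing: a · b = 3·x^4 + 12·x^3 + 2·x^2 + 8·x. Now divide by f(x) = x^3 - x^2 + 2·x - 5, eliminating the leading term at each step:
  leading term 3·x^4: subtract (3·x)·f(x) = 3·x^4 - 3·x^3 + 6·x^2 - 15·x, leaving 15·x^3 - 4·x^2 + 23·x
  leading term 15·x^3: subtract (15)·f(x) = 15·x^3 - 15·x^2 + 30·x - 75, leaving 11·x^2 - 7·x + 75
The degree is now < 3, so this is the remainder. Hence a · b ≡ 11·x^2 - 7·x + 75 in Q[x]/(f).

Final answer: a · b ≡ 11·x^2 - 7·x + 75 (mod f(x))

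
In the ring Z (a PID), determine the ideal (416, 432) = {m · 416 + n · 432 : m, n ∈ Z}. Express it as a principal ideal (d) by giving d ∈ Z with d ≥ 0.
In the PID Z, (a, b) is generated by gcd(a, b). Compute gcd(432, 416) with the extended Euclidean algorithm, tracking rows (r, s, t) with s·432 + t·416 = r:
  row A: (432, 1, 0)   [1·432 + 0·416 = 432]
  row B: (416, 0, 1)   [0·432 + 1·416 = 416]
  432 = 1·416 + 16   → row C = row A − 1·row B = (16, 1, −1)   [check: 1·432 − 1·416 = 16]
  416 = 26·16 + 0   → remainder 0, stop. gcd = 16 (last nonzero row C).
So gcd(416, 432) = 16, with Bézout identity 1·432 − 1·416 = 16. Containment (⊇): the Bézout identity exhibits 16 as an element of (416, 432), giving (16) ⊆ (416, 432). Containment (⊆): since 16 | 416 and 16 | 432 (416 = 16·26, 432 = 16·27), every Z-linear combination of 416 and 432 is divisible by 16, so (416, 432) ⊆ (16). Therefore (416, 432) = (16), d = 16.

Final answer: (416, 432) = (16); d = 16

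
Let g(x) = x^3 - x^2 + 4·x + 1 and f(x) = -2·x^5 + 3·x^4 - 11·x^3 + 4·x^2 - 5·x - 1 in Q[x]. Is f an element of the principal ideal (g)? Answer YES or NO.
In Q[x] the ideal (g) consists of all multiples of g, so f ∈ (g) iff g | f, i.e. iff the remainder of f on division by g is 0. Divide f by g (g is monic, so eliminate the leading term of the running remainder at each step):
  leading term -2·x^5: subtract (-2·x^2)·g(x) = -2·x^5 + 2·x^4 - 8·x^3 - 2·x^2, leaving x^4 - 3·x^3 + 6·x^2 - 5·x - 1
  leading term x^4: subtract (x)·g(x) = x^4 - x^3 + 4·x^2 + x, leaving -2·x^3 + 2·x^2 - 6·x - 1
  leading term -2·x^3: subtract (-2)·g(x) = -2·x^3 + 2·x^2 - 8·x - 2, leaving 2·x + 1
The remainder r(x) = 2·x + 1 ≠ 0 (and deg r < deg g), so g ∤ f, i.e. f ∉ (g).

Final answer: NO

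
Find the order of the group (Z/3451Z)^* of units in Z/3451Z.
(Z/3451Z)^* consists of the classes a with gcd(a, 3451) = 1, so its order is φ(3451). φ is multiplicative, with φ(p^e) = p^e − p^(e−1). Factorise 3451 = 7 · 17 · 29. Then
  φ(3451) = (7 − 1) · (17 − 1) · (29 − 1) = 6 · 16 · 28 = 2688.
Thus |(Z/3451Z)^*| = 2688.

Final answer: |(Z/3451Z)^*| = 2688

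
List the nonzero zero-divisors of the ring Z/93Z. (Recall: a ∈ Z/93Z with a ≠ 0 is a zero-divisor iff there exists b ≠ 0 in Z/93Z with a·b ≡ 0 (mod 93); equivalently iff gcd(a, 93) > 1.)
nonzero zero-divisors of Z/93Z = {3, 6, 9, 12, 15, 18, 21, 24, 27, 30, 31, 33, 36, 39, 42, 45, 48, 51, 54, 57, 60, 62, 63, 66, 69, 72, 75, 78, 81, 84, 87, 90}

An element a ∈ Z/93Z (with a ≠ 0) is a zero-divisor iff gcd(a, 93) > 1 (because a is a unit precisely when gcd(a, n) = 1, and in Z/nZ every nonzero, non-unit element is a zero-divisor). Scan a = 1, ..., 92 and keep those with gcd(a, 93) > 1:
  gcd(3, 93) = 3, gcd(6, 93) = 3, gcd(9, 93) = 3, gcd(12, 93) = 3, gcd(15, 93) = 3, gcd(18, 93) = 3, gcd(21, 93) = 3, gcd(24, 93) = 3, gcd(27, 93) = 3, gcd(30, 93) = 3, gcd(31, 93) = 31, gcd(33, 93) = 3, gcd(36, 93) = 3, gcd(39, 93) = 3, gcd(42, 93) = 3, gcd(45, 93) = 3, gcd(48, 93) = 3, gcd(51, 93) = 3, gcd(54, 93) = 3, gcd(57, 93) = 3, gcd(60, 93) = 3, gcd(62, 93) = 31, gcd(63, 93) = 3, gcd(66, 93) = 3, gcd(69, 93) = 3, gcd(72, 93) = 3, gcd(75, 93) = 3, gcd(78, 93) = 3, gcd(81, 93) = 3, gcd(84, 93) = 3, gcd(87, 93) = 3, gcd(90, 93) = 3.
All other a ∈ {1, ..., 92} have gcd(a, 93) = 1 and are units. So the nonzero zero-divisors are exactly the 32 values of a appearing in this scan.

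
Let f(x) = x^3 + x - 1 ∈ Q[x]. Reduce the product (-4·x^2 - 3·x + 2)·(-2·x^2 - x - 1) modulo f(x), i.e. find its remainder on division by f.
a · b ≡ -5·x^2 - x + 8 (mod f(x))

First multiply in Q[x] without reducing: a · b = 8·x^4 + 10·x^3 + 3·x^2 + x - 2. Now divide by f(x) = x^3 + x - 1, eliminating the leading term at each step:
  leading term 8·x^4: subtract (8·x)·f(x) = 8·x^4 + 8·x^2 - 8·x, leaving 10·x^3 - 5·x^2 + 9·x - 2
  leading term 10·x^3: subtract (10)·f(x) = 10·x^3 + 10·x - 10, leaving -5·x^2 - x + 8
The degree is now < 3, so this is the remainder. Hence a · b ≡ -5·x^2 - x + 8 in Q[x]/(f).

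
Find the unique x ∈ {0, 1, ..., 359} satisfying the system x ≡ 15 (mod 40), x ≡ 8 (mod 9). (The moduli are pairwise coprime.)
The moduli 40, 9 are pairwise coprime, so by the CRT there is a unique solution mod 40·9 = 360.
Solve by successive substitution. Start with x ≡ 15 (mod 40).
  Combine with x ≡ 8 (mod 9): write x = 15 + 40·t and require 15 + 40·t ≡ 8 (mod 9), i.e. 40·t ≡ 8 − 15 ≡ 2 (mod 9). Since 40^(−1) ≡ 7 (mod 9) (40 ≡ 4 (mod 9)), t ≡ 7·2 ≡ 5 (mod 9). So x ≡ 15 + 40·5 = 215 (mod 360).
Unique solution in [0, 360): x = 215.

Final answer: x ≡ 215 (mod 360); the representative in [0, 360) is 215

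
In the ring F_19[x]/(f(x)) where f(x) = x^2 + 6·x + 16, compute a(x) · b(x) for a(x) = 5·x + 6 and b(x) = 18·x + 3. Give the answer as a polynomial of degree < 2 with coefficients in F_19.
Multiply as integer polynomials: a · b = 90·x^2 + 123·x + 18. Reducing coefficients mod 19: a · b ≡ 14·x^2 + 9·x + 18. Now divide by f(x) = x^2 + 6·x + 16 in F_19[x], eliminating the leading term at each step:
  leading term 14·x^2: subtract (14)·f(x) = 14·x^2 + 8·x + 15, leaving x + 3 (coefficients mod 19)
The degree is now < 2, so this is the remainder. Hence a · b ≡ x + 3 in F_19[x]/(f).

Final answer: a · b ≡ x + 3 (mod f(x))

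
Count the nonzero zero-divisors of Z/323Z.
Z/323Z has 34 nonzero zero-divisors

In Z/323Z each nonzero element is either a unit (gcd with 323 is 1) or a zero-divisor (gcd > 1). The number of units is φ(323): factorise 323 = 17 · 19, so φ(323) = (17 − 1) · (19 − 1) = 16 · 18 = 288. The nonzero elements number 323 − 1 = 322. Hence the nonzero zero-divisors number 322 − 288 = 34.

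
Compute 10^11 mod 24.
16

Use repeated squaring. Binary(11) = 1011. Walk through the bits of the exponent 11 left-to-right: at each bit after the leading one, square the running value, then multiply by 10 if the bit is 1 (always reducing mod 24):
  bit 1 = 1 (leading): start with 10.
  bit 2 = 0: square 10^2 = 100 ≡ 4 (mod 24).
  bit 3 = 1: square 4^2 = 16; bit is 1, so multiply 16·10 = 160 ≡ 16 (mod 24).
  bit 4 = 1: square 16^2 = 256 ≡ 16; bit is 1, so multiply 16·10 = 160 ≡ 16 (mod 24).
Final value: 10^11 ≡ 16 (mod 24).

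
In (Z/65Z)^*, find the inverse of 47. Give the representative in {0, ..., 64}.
Apply the extended Euclidean algorithm to (65, 47), tracking rows (r, s, t) with s·65 + t·47 = r. Each division r_prev = q·r_cur + r_new produces the new row as (previous row) − q·(current row):
  row A: (65, 1, 0)   [1·65 + 0·47 = 65]
  row B: (47, 0, 1)   [0·65 + 1·47 = 47]
  65 = 1·47 + 18   → row C = row A − 1·row B = (18, 1, −1)   [check: 1·65 − 1·47 = 18]
  47 = 2·18 + 11   → row D = row B − 2·row C = (11, −2, 3)   [check: −2·65 + 3·47 = 11]
  18 = 1·11 + 7   → row E = row C − 1·row D = (7, 3, −4)   [check: 3·65 − 4·47 = 7]
  11 = 1·7 + 4   → row F = row D − 1·row E = (4, −5, 7)   [check: −5·65 + 7·47 = 4]
  7 = 1·4 + 3   → row G = row E − 1·row F = (3, 8, −11)   [check: 8·65 − 11·47 = 3]
  4 = 1·3 + 1   → row H = row F − 1·row G = (1, −13, 18)   [check: −13·65 + 18·47 = 1]
  3 = 3·1 + 0   → remainder 0, stop. gcd = 1 (last nonzero row H).
The gcd is 1, so 47 is invertible mod 65. The last nonzero row gives −13·65 + 18·47 = 1, so t = 18. So 47^(−1) ≡ 18 (mod 65). Verify: 47 · 18 = 846 ≡ 1 (mod 65). ✓

Final answer: 47^(−1) ≡ 18 (mod 65)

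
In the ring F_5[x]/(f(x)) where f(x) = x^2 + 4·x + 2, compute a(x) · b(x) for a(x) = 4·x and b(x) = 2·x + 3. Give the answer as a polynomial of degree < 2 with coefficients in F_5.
Multiply as integer polynomials: a · b = 8·x^2 + 12·x. Reducing coefficients mod 5: a · b ≡ 3·x^2 + 2·x. Now divide by f(x) = x^2 + 4·x + 2 in F_5[x], eliminating the leading term at each step:
  leading term 3·x^2: subtract (3)·f(x) = 3·x^2 + 2·x + 1, leaving 4 (coefficients mod 5)
The degree is now < 2, so this is the remainder. Hence a · b ≡ 4 in F_5[x]/(f).

Final answer: a · b ≡ 4 (mod f(x))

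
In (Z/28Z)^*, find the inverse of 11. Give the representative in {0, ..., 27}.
Apply the extended Euclidean algorithm to (28, 11), tracking rows (r, s, t) with s·28 + t·11 = r. Each division r_prev = q·r_cur + r_new produces the new row as (previous row) − q·(current row):
  row A: (28, 1, 0)   [1·28 + 0·11 = 28]
  row B: (11, 0, 1)   [0·28 + 1·11 = 11]
  28 = 2·11 + 6   → row C = row A − 2·row B = (6, 1, −2)   [check: 1·28 − 2·11 = 6]
  11 = 1·6 + 5   → row D = row B − 1·row C = (5, −1, 3)   [check: −1·28 + 3·11 = 5]
  6 = 1·5 + 1   → row E = row C − 1·row D = (1, 2, −5)   [check: 2·28 − 5·11 = 1]
  5 = 5·1 + 0   → remainder 0, stop. gcd = 1 (last nonzero row E).
The gcd is 1, so 11 is invertible mod 28. The last nonzero row gives 2·28 − 5·11 = 1, so t = −5. So 11^(−1) ≡ −5 ≡ 23 (mod 28). Verify: 11 · 23 = 253 ≡ 1 (mod 28). ✓

Final answer: 11^(−1) ≡ 23 (mod 28)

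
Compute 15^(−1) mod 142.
15^(−1) ≡ 19 (mod 142)

Apply the extended Euclidean algorithm to (142, 15), tracking rows (r, s, t) with s·142 + t·15 = r. Each division r_prev = q·r_cur + r_new produces the new row as (previous row) − q·(current row):
  row A: (142, 1, 0)   [1·142 + 0·15 = 142]
  row B: (15, 0, 1)   [0·142 + 1·15 = 15]
  142 = 9·15 + 7   → row C = row A − 9·row B = (7, 1, −9)   [check: 1·142 − 9·15 = 7]
  15 = 2·7 + 1   → row D = row B − 2·row C = (1, −2, 19)   [check: −2·142 + 19·15 = 1]
  7 = 7·1 + 0   → remainder 0, stop. gcd = 1 (last nonzero row D).
The gcd is 1, so 15 is invertible mod 142. The last nonzero row gives −2·142 + 19·15 = 1, so t = 19. So 15^(−1) ≡ 19 (mod 142). Verify: 15 · 19 = 285 ≡ 1 (mod 142). ✓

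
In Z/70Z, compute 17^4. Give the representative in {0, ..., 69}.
Use repeated squaring. Binary(4) = 100. Walk through the bits of the exponent 4 left-to-right: at each bit after the leading one, square the running value, then multiply by 17 if the bit is 1 (always reducing mod 70):
  bit 1 = 1 (leading): start with 17.
  bit 2 = 0: square 17^2 = 289 ≡ 9 (mod 70).
  bit 3 = 0: square 9^2 = 81 ≡ 11 (mod 70).
Final value: 17^4 ≡ 11 (mod 70).

Final answer: 11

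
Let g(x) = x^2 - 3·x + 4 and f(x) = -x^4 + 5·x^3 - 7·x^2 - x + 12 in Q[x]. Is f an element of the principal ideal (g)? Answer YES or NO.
YES

In Q[x] the ideal (g) consists of all multiples of g, so f ∈ (g) iff g | f, i.e. iff the remainder of f on division by g is 0. Divide f by g (g is monic, so eliminate the leading term of the running remainder at each step):
  leading term -x^4: subtract (-x^2)·g(x) = -x^4 + 3·x^3 - 4·x^2, leaving 2·x^3 - 3·x^2 - x + 12
  leading term 2·x^3: subtract (2·x)·g(x) = 2·x^3 - 6·x^2 + 8·x, leaving 3·x^2 - 9·x + 12
  leading term 3·x^2: subtract (3)·g(x) = 3·x^2 - 9·x + 12, leaving 0
The remainder is 0, so f(x) = g(x) · h(x) with h(x) = -x^2 + 2·x + 3. Hence g | f, i.e. f ∈ (g).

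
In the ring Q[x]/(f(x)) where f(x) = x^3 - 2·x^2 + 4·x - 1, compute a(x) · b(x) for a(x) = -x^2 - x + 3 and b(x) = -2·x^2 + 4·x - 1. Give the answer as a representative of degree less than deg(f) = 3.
a · b ≡ -13·x^2 + 7·x - 1 (mod f(x))

First multiply in Q[x] without reducing: a · b = 2·x^4 - 2·x^3 - 9·x^2 + 13·x - 3. Now divide by f(x) = x^3 - 2·x^2 + 4·x - 1, eliminating the leading term at each step:
  leading term 2·x^4: subtract (2·x)·f(x) = 2·x^4 - 4·x^3 + 8·x^2 - 2·x, leaving 2·x^3 - 17·x^2 + 15·x - 3
  leading term 2·x^3: subtract (2)·f(x) = 2·x^3 - 4·x^2 + 8·x - 2, leaving -13·x^2 + 7·x - 1
The degree is now < 3, so this is the remainder. Hence a · b ≡ -13·x^2 + 7·x - 1 in Q[x]/(f).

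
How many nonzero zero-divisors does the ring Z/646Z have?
Z/646Z has 357 nonzero zero-divisors

In Z/646Z each nonzero element is either a unit (gcd with 646 is 1) or a zero-divisor (gcd > 1). The number of units is φ(646): factorise 646 = 2 · 17 · 19, so φ(646) = (2 − 1) · (17 − 1) · (19 − 1) = 1 · 16 · 18 = 288. The nonzero elements number 646 − 1 = 645. Hence the nonzero zero-divisors number 645 − 288 = 357.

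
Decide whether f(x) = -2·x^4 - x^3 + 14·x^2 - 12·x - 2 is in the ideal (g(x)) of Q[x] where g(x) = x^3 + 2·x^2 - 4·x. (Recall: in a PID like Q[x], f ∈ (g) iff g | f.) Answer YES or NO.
In Q[x] the ideal (g) consists of all multiples of g, so f ∈ (g) iff g | f, i.e. iff the remainder of f on division by g is 0. Divide f by g (g is monic, so eliminate the leading term of the running remainder at each step):
  leading term -2·x^4: subtract (-2·x)·g(x) = -2·x^4 - 4·x^3 + 8·x^2, leaving 3·x^3 + 6·x^2 - 12·x - 2
  leading term 3·x^3: subtract (3)·g(x) = 3·x^3 + 6·x^2 - 12·x, leaving -2
The remainder r(x) = -2 ≠ 0 (and deg r < deg g), so g ∤ f, i.e. f ∉ (g).

Final answer: NO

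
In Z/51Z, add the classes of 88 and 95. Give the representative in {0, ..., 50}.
Reduce the summands first: 88 ≡ 37, 95 ≡ 44 (mod 51), so 88 + 95 ≡ 37 + 44 (mod 51). 37 + 44 = 81; 81 = 1·51 + 30, so (88 + 95) mod 51 = 30.

Final answer: 30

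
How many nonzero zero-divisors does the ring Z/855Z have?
In Z/855Z each nonzero element is either a unit (gcd with 855 is 1) or a zero-divisor (gcd > 1). The number of units is φ(855): factorise 855 = 3^2 · 5 · 19, so φ(855) = (3^2 − 3^1) · (5 − 1) · (19 − 1) = 6 · 4 · 18 = 432. The nonzero elements number 855 − 1 = 854. Hence the nonzero zero-divisors number 854 − 432 = 422.

Final answer: Z/855Z has 422 nonzero zero-divisors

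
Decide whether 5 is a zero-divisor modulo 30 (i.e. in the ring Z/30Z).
YES

gcd(5, 30) = 5 > 1, so 5 is not a unit in Z/30Z. In Z/nZ every nonzero non-unit is a zero-divisor: explicitly, take b = 30/gcd = 6 ≠ 0 (mod 30); then 5·6 = 30 = 1·30, i.e. 5·6 ≡ 0 (mod 30). So 5 is a zero-divisor.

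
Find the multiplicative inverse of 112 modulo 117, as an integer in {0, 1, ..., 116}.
Apply the extended Euclidean algorithm to (117, 112), tracking rows (r, s, t) with s·117 + t·112 = r. Each division r_prev = q·r_cur + r_new produces the new row as (previous row) − q·(current row):
  row A: (117, 1, 0)   [1·117 + 0·112 = 117]
  row B: (112, 0, 1)   [0·117 + 1·112 = 112]
  117 = 1·112 + 5   → row C = row A − 1·row B = (5, 1, −1)   [check: 1·117 − 1·112 = 5]
  112 = 22·5 + 2   → row D = row B − 22·row C = (2, −22, 23)   [check: −22·117 + 23·112 = 2]
  5 = 2·2 + 1   → row E = row C − 2·row D = (1, 45, −47)   [check: 45·117 − 47·112 = 1]
  2 = 2·1 + 0   → remainder 0, stop. gcd = 1 (last nonzero row E).
The gcd is 1, so 112 is invertible mod 117. The last nonzero row gives 45·117 − 47·112 = 1, so t = −47. So 112^(−1) ≡ −47 ≡ 70 (mod 117). Verify: 112 · 70 = 7840 ≡ 1 (mod 117). ✓

Final answer: 112^(−1) ≡ 70 (mod 117)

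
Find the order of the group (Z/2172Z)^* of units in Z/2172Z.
|(Z/2172Z)^*| = 720

(Z/2172Z)^* consists of the classes a with gcd(a, 2172) = 1, so its order is φ(2172). φ is multiplicative, with φ(p^e) = p^e − p^(e−1). Factorise 2172 = 2^2 · 3 · 181. Then
  φ(2172) = (2^2 − 2^1) · (3 − 1) · (181 − 1) = 2 · 2 · 180 = 720.
Thus |(Z/2172Z)^*| = 720.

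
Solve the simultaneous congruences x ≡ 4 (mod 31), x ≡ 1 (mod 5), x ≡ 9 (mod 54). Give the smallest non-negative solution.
x ≡ 6111 (mod 8370); the representative in [0, 8370) is 6111

The moduli 31, 5, 54 are pairwise coprime, so by the CRT there is a unique solution mod 31·5·54 = 8370.
Solve by successive substitution. Start with x ≡ 4 (mod 31).
  Combine with x ≡ 1 (mod 5): write x = 4 + 31·t and require 4 + 31·t ≡ 1 (mod 5), i.e. 31·t ≡ 1 − 4 ≡ 2 (mod 5). Since 31^(−1) ≡ 1 (mod 5) (31 ≡ 1 (mod 5)), t ≡ 1·2 ≡ 2 (mod 5). So x ≡ 4 + 31·2 = 66 (mod 155).
  Combine with x ≡ 9 (mod 54): write x = 66 + 155·t and require 66 + 155·t ≡ 9 (mod 54), i.e. 155·t ≡ 9 − 66 ≡ 51 (mod 54). Since 155^(−1) ≡ 23 (mod 54) (155 ≡ 47 (mod 54)), t ≡ 23·51 ≡ 39 (mod 54). So x ≡ 66 + 155·39 = 6111 (mod 8370).
Unique solution in [0, 8370): x = 6111.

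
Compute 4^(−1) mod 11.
Apply the extended Euclidean algorithm to (11, 4), tracking rows (r, s, t) with s·11 + t·4 = r. Each division r_prev = q·r_cur + r_new produces the new row as (previous row) − q·(current row):
  row A: (11, 1, 0)   [1·11 + 0·4 = 11]
  row B: (4, 0, 1)   [0·11 + 1·4 = 4]
  11 = 2·4 + 3   → row C = row A − 2·row B = (3, 1, −2)   [check: 1·11 − 2·4 = 3]
  4 = 1·3 + 1   → row D = row B − 1·row C = (1, −1, 3)   [check: −1·11 + 3·4 = 1]
  3 = 3·1 + 0   → remainder 0, stop. gcd = 1 (last nonzero row D).
The gcd is 1, so 4 is invertible mod 11. The last nonzero row gives −1·11 + 3·4 = 1, so t = 3. So 4^(−1) ≡ 3 (mod 11). Verify: 4 · 3 = 12 ≡ 1 (mod 11). ✓

Final answer: 4^(−1) ≡ 3 (mod 11)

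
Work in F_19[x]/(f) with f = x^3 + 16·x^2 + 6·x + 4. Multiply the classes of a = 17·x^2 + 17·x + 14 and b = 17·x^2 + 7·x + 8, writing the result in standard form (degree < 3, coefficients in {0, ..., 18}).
a · b ≡ 16·x + 9 (mod f(x))

Multiply as integer polynomials: a · b = 289·x^4 + 408·x^3 + 493·x^2 + 234·x + 112. Reducing coefficients mod 19: a · b ≡ 4·x^4 + 9·x^3 + 18·x^2 + 6·x + 17. Now divide by f(x) = x^3 + 16·x^2 + 6·x + 4 in F_19[x], eliminating the leading term at each step:
  leading term 4·x^4: subtract (4·x)·f(x) = 4·x^4 + 7·x^3 + 5·x^2 + 16·x, leaving 2·x^3 + 13·x^2 + 9·x + 17 (coefficients mod 19)
  leading term 2·x^3: subtract (2)·f(x) = 2·x^3 + 13·x^2 + 12·x + 8, leaving 16·x + 9 (coefficients mod 19)
The degree is now < 3, so this is the remainder. Hence a · b ≡ 16·x + 9 in F_19[x]/(f).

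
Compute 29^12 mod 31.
Use repeated squaring. Binary(12) = 1100. Walk through the bits of the exponent 12 left-to-right: at each bit after the leading one, square the running value, then multiply by 29 if the bit is 1 (always reducing mod 31):
  bit 1 = 1 (leading): start with 29.
  bit 2 = 1: square 29^2 = 841 ≡ 4; bit is 1, so multiply 4·29 = 116 ≡ 23 (mod 31).
  bit 3 = 0: square 23^2 = 529 ≡ 2 (mod 31).
  bit 4 = 0: square 2^2 = 4 (mod 31).
Final value: 29^12 ≡ 4 (mod 31).

Final answer: 4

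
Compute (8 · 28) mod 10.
Reduce the factors first: 28 ≡ 8 (mod 10), so 8 · 28 ≡ 8 · 8 (mod 10). 8 · 8 = 64. Dividing by 10: 64 = 6·10 + 4. So (8 · 28) mod 10 = 4.

Final answer: 4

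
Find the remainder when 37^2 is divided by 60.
Use repeated squaring. Binary(2) = 10. Walk through the bits of the exponent 2 left-to-right: at each bit after the leading one, square the running value, then multiply by 37 if the bit is 1 (always reducing mod 60):
  bit 1 = 1 (leading): start with 37.
  bit 2 = 0: square 37^2 = 1369 ≡ 49 (mod 60).
Final value: 37^2 ≡ 49 (mod 60).

Final answer: 49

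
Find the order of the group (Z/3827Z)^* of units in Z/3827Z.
|(Z/3827Z)^*| = 3696

(Z/3827Z)^* consists of the classes a with gcd(a, 3827) = 1, so its order is φ(3827). φ is multiplicative, with φ(p^e) = p^e − p^(e−1). Factorise 3827 = 43 · 89. Then
  φ(3827) = (43 − 1) · (89 − 1) = 42 · 88 = 3696.
Thus |(Z/3827Z)^*| = 3696.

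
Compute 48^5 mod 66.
12

Use repeated squaring. Binary(5) = 101. Walk through the bits of the exponent 5 left-to-right: at each bit after the leading one, square the running value, then multiply by 48 if the bit is 1 (always reducing mod 66):
  bit 1 = 1 (leading): start with 48.
  bit 2 = 0: square 48^2 = 2304 ≡ 60 (mod 66).
  bit 3 = 1: square 60^2 = 3600 ≡ 36; bit is 1, so multiply 36·48 = 1728 ≡ 12 (mod 66).
Final value: 48^5 ≡ 12 (mod 66).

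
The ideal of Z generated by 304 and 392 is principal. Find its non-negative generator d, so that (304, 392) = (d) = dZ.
(304, 392) = (8); d = 8

In the PID Z, (a, b) is generated by gcd(a, b). Compute gcd(392, 304) with the extended Euclidean algorithm, tracking rows (r, s, t) with s·392 + t·304 = r:
  row A: (392, 1, 0)   [1·392 + 0·304 = 392]
  row B: (304, 0, 1)   [0·392 + 1·304 = 304]
  392 = 1·304 + 88   → row C = row A − 1·row B = (88, 1, −1)   [check: 1·392 − 1·304 = 88]
  304 = 3·88 + 40   → row D = row B − 3·row C = (40, −3, 4)   [check: −3·392 + 4·304 = 40]
  88 = 2·40 + 8   → row E = row C − 2·row D = (8, 7, −9)   [check: 7·392 − 9·304 = 8]
  40 = 5·8 + 0   → remainder 0, stop. gcd = 8 (last nonzero row E).
So gcd(304, 392) = 8, with Bézout identity 7·392 − 9·304 = 8. Containment (⊇): the Bézout identity exhibits 8 as an element of (304, 392), giving (8) ⊆ (304, 392). Containment (⊆): since 8 | 304 and 8 | 392 (304 = 8·38, 392 = 8·49), every Z-linear combination of 304 and 392 is divisible by 8, so (304, 392) ⊆ (8). Therefore (304, 392) = (8), d = 8.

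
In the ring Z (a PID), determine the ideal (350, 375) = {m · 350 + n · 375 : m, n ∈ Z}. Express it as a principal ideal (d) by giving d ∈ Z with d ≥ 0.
(350, 375) = (25); d = 25

In the PID Z, (a, b) is generated by gcd(a, b). Compute gcd(375, 350) with the extended Euclidean algorithm, tracking rows (r, s, t) with s·375 + t·350 = r:
  row A: (375, 1, 0)   [1·375 + 0·350 = 375]
  row B: (350, 0, 1)   [0·375 + 1·350 = 350]
  375 = 1·350 + 25   → row C = row A − 1·row B = (25, 1, −1)   [check: 1·375 − 1·350 = 25]
  350 = 14·25 + 0   → remainder 0, stop. gcd = 25 (last nonzero row C).
So gcd(350, 375) = 25, with Bézout identity 1·375 − 1·350 = 25. Containment (⊇): the Bézout identity exhibits 25 as an element of (350, 375), giving (25) ⊆ (350, 375). Containment (⊆): since 25 | 350 and 25 | 375 (350 = 25·14, 375 = 25·15), every Z-linear combination of 350 and 375 is divisible by 25, so (350, 375) ⊆ (25). Therefore (350, 375) = (25), d = 25.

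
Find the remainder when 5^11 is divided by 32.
Use repeated squaring. Binary(11) = 1011. Walk through the bits of the exponent 11 left-to-right: at each bit after the leading one, square the running value, then multiply by 5 if the bit is 1 (always reducing mod 32):
  bit 1 = 1 (leading): start with 5.
  bit 2 = 0: square 5^2 = 25 (mod 32).
  bit 3 = 1: square 25^2 = 625 ≡ 17; bit is 1, so multiply 17·5 = 85 ≡ 21 (mod 32).
  bit 4 = 1: square 21^2 = 441 ≡ 25; bit is 1, so multiply 25·5 = 125 ≡ 29 (mod 32).
Final value: 5^11 ≡ 29 (mod 32).

Final answer: 29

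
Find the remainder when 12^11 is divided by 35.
Use repeated squaring. Binary(11) = 1011. Walk through the bits of the exponent 11 left-to-right: at each bit after the leading one, square the running value, then multiply by 12 if the bit is 1 (always reducing mod 35):
  bit 1 = 1 (leading): start with 12.
  bit 2 = 0: square 12^2 = 144 ≡ 4 (mod 35).
  bit 3 = 1: square 4^2 = 16; bit is 1, so multiply 16·12 = 192 ≡ 17 (mod 35).
  bit 4 = 1: square 17^2 = 289 ≡ 9; bit is 1, so multiply 9·12 = 108 ≡ 3 (mod 35).
Final value: 12^11 ≡ 3 (mod 35).

Final answer: 3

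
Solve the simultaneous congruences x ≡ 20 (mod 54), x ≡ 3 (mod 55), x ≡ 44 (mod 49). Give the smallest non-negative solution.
The moduli 54, 55, 49 are pairwise coprime, so by the CRT there is a unique solution mod 54·55·49 = 145530.
Solve by successive substitution. Start with x ≡ 20 (mod 54).
  Combine with x ≡ 3 (mod 55): write x = 20 + 54·t and require 20 + 54·t ≡ 3 (mod 55), i.e. 54·t ≡ 3 − 20 ≡ 38 (mod 55). Since 54^(−1) ≡ 54 (mod 55), t ≡ 54·38 ≡ 17 (mod 55). So x ≡ 20 + 54·17 = 938 (mod 2970).
  Combine with x ≡ 44 (mod 49): write x = 938 + 2970·t and require 938 + 2970·t ≡ 44 (mod 49), i.e. 2970·t ≡ 44 − 938 ≡ 37 (mod 49). Since 2970^(−1) ≡ 18 (mod 49) (2970 ≡ 30 (mod 49)), t ≡ 18·37 ≡ 29 (mod 49). So x ≡ 938 + 2970·29 = 87068 (mod 145530).
Unique solution in [0, 145530): x = 87068.

Final answer: x ≡ 87068 (mod 145530); the representative in [0, 145530) is 87068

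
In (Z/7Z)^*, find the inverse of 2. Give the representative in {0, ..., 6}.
Apply the extended Euclidean algorithm to (7, 2), tracking rows (r, s, t) with s·7 + t·2 = r. Each division r_prev = q·r_cur + r_new produces the new row as (previous row) − q·(current row):
  row A: (7, 1, 0)   [1·7 + 0·2 = 7]
  row B: (2, 0, 1)   [0·7 + 1·2 = 2]
  7 = 3·2 + 1   → row C = row A − 3·row B = (1, 1, −3)   [check: 1·7 − 3·2 = 1]
  2 = 2·1 + 0   → remainder 0, stop. gcd = 1 (last nonzero row C).
The gcd is 1, so 2 is invertible mod 7. The last nonzero row gives 1·7 − 3·2 = 1, so t = −3. So 2^(−1) ≡ −3 ≡ 4 (mod 7). Verify: 2 · 4 = 8 ≡ 1 (mod 7). ✓

Final answer: 2^(−1) ≡ 4 (mod 7)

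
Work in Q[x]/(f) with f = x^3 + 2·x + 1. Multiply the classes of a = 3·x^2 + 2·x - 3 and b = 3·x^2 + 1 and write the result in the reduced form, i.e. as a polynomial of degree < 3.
a · b ≡ -24·x^2 - 19·x - 9 (mod f(x))

First multiply in Q[x] without reducing: a · b = 9·x^4 + 6·x^3 - 6·x^2 + 2·x - 3. Now divide by f(x) = x^3 + 2·x + 1, eliminating the leading term at each step:
  leading term 9·x^4: subtract (9·x)·f(x) = 9·x^4 + 18·x^2 + 9·x, leaving 6·x^3 - 24·x^2 - 7·x - 3
  leading term 6·x^3: subtract (6)·f(x) = 6·x^3 + 12·x + 6, leaving -24·x^2 - 19·x - 9
The degree is now < 3, so this is the remainder. Hence a · b ≡ -24·x^2 - 19·x - 9 in Q[x]/(f).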